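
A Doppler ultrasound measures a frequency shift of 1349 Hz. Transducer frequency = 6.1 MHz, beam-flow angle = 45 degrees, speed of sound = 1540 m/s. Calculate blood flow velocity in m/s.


v = fd * c / (2 * f0 * cos(theta))
v = 1349 * 1540 / (2 * 6.1000e+06 * cos(45))
v = 0.2408 m/s


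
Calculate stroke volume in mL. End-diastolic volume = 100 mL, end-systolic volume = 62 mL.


SV = EDV - ESV
SV = 100 - 62
SV = 38 mL


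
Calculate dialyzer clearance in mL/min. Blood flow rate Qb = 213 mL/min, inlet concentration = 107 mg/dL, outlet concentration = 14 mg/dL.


K = Qb * (Cb_in - Cb_out) / Cb_in
K = 213 * (107 - 14) / 107
K = 185.1 mL/min


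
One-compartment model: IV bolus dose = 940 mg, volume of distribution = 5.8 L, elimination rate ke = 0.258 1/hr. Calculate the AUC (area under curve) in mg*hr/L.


C0 = Dose/Vd = 940/5.8 = 162.069 mg/L
AUC = C0/ke = 162.069/0.258
AUC = 628.2 mg*hr/L


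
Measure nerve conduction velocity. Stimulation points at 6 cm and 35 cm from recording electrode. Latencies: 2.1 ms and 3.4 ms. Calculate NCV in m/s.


Distance = (35 - 6) / 100 = 0.29 m
dt = (3.4 - 2.1) / 1000 = 0.0013 s
NCV = dist / dt = 223.1 m/s


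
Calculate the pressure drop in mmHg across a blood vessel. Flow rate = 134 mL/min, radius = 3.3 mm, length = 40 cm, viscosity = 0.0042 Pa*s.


dP = 8*mu*L*Q / (pi*r^4)
Q = 134 mL/min = 2.23333e-06 m^3/s
dP = 80.565 Pa = 80.565 / 133.322 mmHg = 0.6043 mmHg


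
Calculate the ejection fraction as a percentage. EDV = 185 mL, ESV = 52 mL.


SV = EDV - ESV = 185 - 52 = 133 mL
EF = SV/EDV * 100 = 133/185 * 100
EF = 71.89%


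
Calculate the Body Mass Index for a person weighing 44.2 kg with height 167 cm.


BMI = weight / height^2
height = 167 cm = 1.67 m
BMI = 44.2 / 1.67^2
BMI = 15.85 kg/m^2


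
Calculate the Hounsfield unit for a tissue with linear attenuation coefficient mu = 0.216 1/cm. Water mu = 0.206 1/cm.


HU = ((mu_tissue - mu_water) / mu_water) * 1000
HU = ((0.216 - 0.206) / 0.206) * 1000
HU = 48.54


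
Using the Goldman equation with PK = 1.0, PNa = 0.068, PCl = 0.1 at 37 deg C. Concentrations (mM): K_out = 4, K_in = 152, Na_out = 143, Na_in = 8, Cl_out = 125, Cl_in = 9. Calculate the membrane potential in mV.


Vm = (RT/F)*ln((PK*Ko + PNa*Nao + PCl*Cli)/(PK*Ki + PNa*Nai + PCl*Clo))
Numer = 14.624, Denom = 165.044
Vm = -64.77 mV


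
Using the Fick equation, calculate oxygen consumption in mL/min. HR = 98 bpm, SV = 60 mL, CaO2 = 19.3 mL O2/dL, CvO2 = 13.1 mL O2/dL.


CO = HR*SV = 98*60/1000 = 5.88 L/min
a-v O2 diff = 19.3 - 13.1 = 6.2 mL/dL
VO2 = CO * (CaO2-CvO2) * 10 dL/L
VO2 = 5.88 * 6.2 * 10
VO2 = 364.6 mL/min


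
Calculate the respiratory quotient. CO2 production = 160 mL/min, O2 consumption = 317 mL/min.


RQ = VCO2 / VO2
RQ = 160 / 317
RQ = 0.5047


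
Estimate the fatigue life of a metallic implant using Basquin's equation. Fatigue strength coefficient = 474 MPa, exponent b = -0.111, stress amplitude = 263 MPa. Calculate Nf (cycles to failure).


sigma_a = sigma_f' * (2Nf)^b
2Nf = (sigma_a/sigma_f')^(1/b)
2Nf = (263/474)^(1/-0.111)
2Nf = 201.701
Nf = 100.9


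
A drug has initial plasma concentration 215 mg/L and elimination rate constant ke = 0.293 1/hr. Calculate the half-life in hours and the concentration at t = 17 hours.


t_half = ln(2) / ke = 0.693147 / 0.293 = 2.366 hr
C(t) = C0 * exp(-ke*t) = 215 * exp(-0.293*17)
C(17) = 1.476 mg/L


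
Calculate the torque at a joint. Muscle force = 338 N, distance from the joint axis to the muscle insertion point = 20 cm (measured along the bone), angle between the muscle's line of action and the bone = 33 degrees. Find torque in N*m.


Torque = F * d * sin(theta)   (moment arm = d*sin(theta))
d = 20 cm = 0.2 m
Torque = 338 * 0.2 * sin(33)
Torque = 36.82 N*m


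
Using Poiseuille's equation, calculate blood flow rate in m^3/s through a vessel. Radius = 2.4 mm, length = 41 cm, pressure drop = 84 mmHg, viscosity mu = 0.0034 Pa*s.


Q = pi*r^4*dP / (8*mu*L)
r = 0.0024 m, L = 0.41 m
dP = 84 mmHg = 11199.048 Pa
Q = 1.0467e-04 m^3/s


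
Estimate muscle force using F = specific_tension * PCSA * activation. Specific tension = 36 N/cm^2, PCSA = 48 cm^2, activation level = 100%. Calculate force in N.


F = sigma * PCSA * activation
F = 36 * 48 * 1
F = 1728 N


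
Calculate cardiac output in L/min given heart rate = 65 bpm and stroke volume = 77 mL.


CO = HR * SV
CO = 65 * 77 / 1000
CO = 5.005 L/min


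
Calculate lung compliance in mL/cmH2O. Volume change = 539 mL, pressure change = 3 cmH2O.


C = dV / dP
C = 539 / 3
C = 179.7 mL/cmH2O


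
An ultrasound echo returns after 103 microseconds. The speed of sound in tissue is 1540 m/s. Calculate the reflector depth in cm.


depth = c * t / 2
t = 103 us = 1.0300e-04 s
depth = 1540 * 1.0300e-04 / 2
depth = 0.07931 m = 7.931 cm


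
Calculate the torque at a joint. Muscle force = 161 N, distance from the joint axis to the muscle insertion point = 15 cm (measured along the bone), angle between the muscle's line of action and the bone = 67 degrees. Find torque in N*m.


Torque = F * d * sin(theta)   (moment arm = d*sin(theta))
d = 15 cm = 0.15 m
Torque = 161 * 0.15 * sin(67)
Torque = 22.23 N*m


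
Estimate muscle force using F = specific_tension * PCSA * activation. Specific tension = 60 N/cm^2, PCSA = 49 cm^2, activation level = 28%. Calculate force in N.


F = sigma * PCSA * activation
F = 60 * 49 * 0.28
F = 823.2 N


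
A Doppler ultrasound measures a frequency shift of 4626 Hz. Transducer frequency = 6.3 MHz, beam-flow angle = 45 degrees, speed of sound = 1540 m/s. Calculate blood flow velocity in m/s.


v = fd * c / (2 * f0 * cos(theta))
v = 4626 * 1540 / (2 * 6.3000e+06 * cos(45))
v = 0.7996 m/s


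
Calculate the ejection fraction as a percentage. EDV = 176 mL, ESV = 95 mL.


SV = EDV - ESV = 176 - 95 = 81 mL
EF = SV/EDV * 100 = 81/176 * 100
EF = 46.02%


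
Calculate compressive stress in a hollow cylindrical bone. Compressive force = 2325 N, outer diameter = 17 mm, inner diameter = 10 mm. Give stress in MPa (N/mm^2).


A = pi*(r_o^2 - r_i^2)
r_o = 8.5 mm, r_i = 5 mm
A = 148.44 mm^2
sigma = F/A = 2325 / 148.44
sigma = 15.66 MPa


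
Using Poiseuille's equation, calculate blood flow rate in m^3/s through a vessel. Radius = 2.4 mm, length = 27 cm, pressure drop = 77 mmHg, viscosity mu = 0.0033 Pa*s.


Q = pi*r^4*dP / (8*mu*L)
r = 0.0024 m, L = 0.27 m
dP = 77 mmHg = 10265.794 Pa
Q = 1.5011e-04 m^3/s


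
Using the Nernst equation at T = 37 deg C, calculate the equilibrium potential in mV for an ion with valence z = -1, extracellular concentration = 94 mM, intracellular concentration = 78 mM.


E = (RT/(zF)) * ln(C_out/C_in)
T = 37 + 273.15 = 310.15 K
E = (8.314 * 310.15 / (-1 * 96485)) * ln(94/78)
E = -4.987 mV


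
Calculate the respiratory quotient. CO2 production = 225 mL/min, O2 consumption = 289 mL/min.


RQ = VCO2 / VO2
RQ = 225 / 289
RQ = 0.7785


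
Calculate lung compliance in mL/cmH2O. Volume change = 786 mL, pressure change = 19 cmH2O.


C = dV / dP
C = 786 / 19
C = 41.37 mL/cmH2O


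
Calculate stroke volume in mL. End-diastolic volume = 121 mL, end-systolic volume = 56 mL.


SV = EDV - ESV
SV = 121 - 56
SV = 65 mL


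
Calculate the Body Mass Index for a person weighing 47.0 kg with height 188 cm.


BMI = weight / height^2
height = 188 cm = 1.88 m
BMI = 47.0 / 1.88^2
BMI = 13.3 kg/m^2


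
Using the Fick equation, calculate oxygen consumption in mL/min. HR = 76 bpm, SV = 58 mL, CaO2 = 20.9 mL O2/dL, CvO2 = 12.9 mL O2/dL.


CO = HR*SV = 76*58/1000 = 4.408 L/min
a-v O2 diff = 20.9 - 12.9 = 8 mL/dL
VO2 = CO * (CaO2-CvO2) * 10 dL/L
VO2 = 4.408 * 8 * 10
VO2 = 352.6 mL/min


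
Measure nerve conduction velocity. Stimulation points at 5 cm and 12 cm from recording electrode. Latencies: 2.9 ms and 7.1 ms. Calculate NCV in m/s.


Distance = (12 - 5) / 100 = 0.07 m
dt = (7.1 - 2.9) / 1000 = 0.0042 s
NCV = dist / dt = 16.67 m/s


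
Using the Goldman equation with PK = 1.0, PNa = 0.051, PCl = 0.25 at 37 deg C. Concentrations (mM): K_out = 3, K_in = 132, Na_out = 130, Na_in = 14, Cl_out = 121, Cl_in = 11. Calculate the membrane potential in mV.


Vm = (RT/F)*ln((PK*Ko + PNa*Nao + PCl*Cli)/(PK*Ki + PNa*Nai + PCl*Clo))
Numer = 12.38, Denom = 162.964
Vm = -68.88 mV


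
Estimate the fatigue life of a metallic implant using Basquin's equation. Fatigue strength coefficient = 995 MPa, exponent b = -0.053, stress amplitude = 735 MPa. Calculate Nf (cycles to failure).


sigma_a = sigma_f' * (2Nf)^b
2Nf = (sigma_a/sigma_f')^(1/b)
2Nf = (735/995)^(1/-0.053)
2Nf = 303.25394
Nf = 151.6


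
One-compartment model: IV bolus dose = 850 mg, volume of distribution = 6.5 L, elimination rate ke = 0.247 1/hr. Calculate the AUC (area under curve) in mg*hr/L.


C0 = Dose/Vd = 850/6.5 = 130.769 mg/L
AUC = C0/ke = 130.769/0.247
AUC = 529.4 mg*hr/L


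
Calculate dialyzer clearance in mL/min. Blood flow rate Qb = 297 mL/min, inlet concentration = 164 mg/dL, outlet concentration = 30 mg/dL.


K = Qb * (Cb_in - Cb_out) / Cb_in
K = 297 * (164 - 30) / 164
K = 242.7 mL/min


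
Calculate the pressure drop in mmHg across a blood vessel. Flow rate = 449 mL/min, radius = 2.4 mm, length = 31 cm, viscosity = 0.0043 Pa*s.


dP = 8*mu*L*Q / (pi*r^4)
Q = 449 mL/min = 7.48333e-06 m^3/s
dP = 765.632 Pa = 765.632 / 133.322 mmHg = 5.743 mmHg


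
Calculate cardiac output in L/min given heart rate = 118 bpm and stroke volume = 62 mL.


CO = HR * SV
CO = 118 * 62 / 1000
CO = 7.316 L/min


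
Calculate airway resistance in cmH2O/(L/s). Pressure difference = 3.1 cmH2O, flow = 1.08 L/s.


R = dP / flow
R = 3.1 / 1.08
R = 2.87 cmH2O/(L/s)


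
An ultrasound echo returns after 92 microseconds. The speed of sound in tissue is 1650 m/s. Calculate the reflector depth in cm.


depth = c * t / 2
t = 92 us = 9.2000e-05 s
depth = 1650 * 9.2000e-05 / 2
depth = 0.0759 m = 7.59 cm


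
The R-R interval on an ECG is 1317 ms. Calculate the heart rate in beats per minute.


HR = 60 / RR_interval(s)
RR = 1317 ms = 1.317 s
HR = 60 / 1.317 = 45.56 bpm


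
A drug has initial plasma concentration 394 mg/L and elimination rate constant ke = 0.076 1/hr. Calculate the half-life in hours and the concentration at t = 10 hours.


t_half = ln(2) / ke = 0.693147 / 0.076 = 9.12 hr
C(t) = C0 * exp(-ke*t) = 394 * exp(-0.076*10)
C(10) = 184.3 mg/L


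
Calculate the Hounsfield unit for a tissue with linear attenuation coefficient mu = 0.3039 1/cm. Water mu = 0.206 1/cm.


HU = ((mu_tissue - mu_water) / mu_water) * 1000
HU = ((0.3039 - 0.206) / 0.206) * 1000
HU = 475.2


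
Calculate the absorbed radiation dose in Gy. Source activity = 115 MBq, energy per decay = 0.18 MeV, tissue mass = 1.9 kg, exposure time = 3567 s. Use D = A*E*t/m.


A = 115 MBq = 1.1500e+08 Bq
E = 0.18 MeV = 2.8836e-14 J
D = A*E*t/m = 1.1500e+08*2.8836e-14*3567/1.9
D = 0.006226 Gy


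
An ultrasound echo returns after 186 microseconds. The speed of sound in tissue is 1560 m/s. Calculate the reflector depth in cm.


depth = c * t / 2
t = 186 us = 1.8600e-04 s
depth = 1560 * 1.8600e-04 / 2
depth = 0.14508 m = 14.508 cm


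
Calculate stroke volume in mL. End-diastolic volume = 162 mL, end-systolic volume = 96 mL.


SV = EDV - ESV
SV = 162 - 96
SV = 66 mL


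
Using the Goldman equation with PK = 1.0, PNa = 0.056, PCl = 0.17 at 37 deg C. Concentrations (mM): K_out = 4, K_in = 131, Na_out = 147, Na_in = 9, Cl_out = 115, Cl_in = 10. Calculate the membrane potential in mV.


Vm = (RT/F)*ln((PK*Ko + PNa*Nao + PCl*Cli)/(PK*Ki + PNa*Nai + PCl*Clo))
Numer = 13.932, Denom = 151.054
Vm = -63.7 mV


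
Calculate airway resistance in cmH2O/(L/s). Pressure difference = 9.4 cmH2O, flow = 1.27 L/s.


R = dP / flow
R = 9.4 / 1.27
R = 7.402 cmH2O/(L/s)


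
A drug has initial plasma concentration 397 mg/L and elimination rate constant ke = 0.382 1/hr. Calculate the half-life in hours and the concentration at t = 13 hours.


t_half = ln(2) / ke = 0.693147 / 0.382 = 1.815 hr
C(t) = C0 * exp(-ke*t) = 397 * exp(-0.382*13)
C(13) = 2.767 mg/L


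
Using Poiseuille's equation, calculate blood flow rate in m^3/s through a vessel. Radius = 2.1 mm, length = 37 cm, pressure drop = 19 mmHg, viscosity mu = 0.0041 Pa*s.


Q = pi*r^4*dP / (8*mu*L)
r = 0.0021 m, L = 0.37 m
dP = 19 mmHg = 2533.118 Pa
Q = 1.2753e-05 m^3/s


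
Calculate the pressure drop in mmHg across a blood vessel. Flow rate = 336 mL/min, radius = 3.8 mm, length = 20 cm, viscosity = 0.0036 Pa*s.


dP = 8*mu*L*Q / (pi*r^4)
Q = 336 mL/min = 5.6e-06 m^3/s
dP = 49.2409 Pa = 49.2409 / 133.322 mmHg = 0.3693 mmHg


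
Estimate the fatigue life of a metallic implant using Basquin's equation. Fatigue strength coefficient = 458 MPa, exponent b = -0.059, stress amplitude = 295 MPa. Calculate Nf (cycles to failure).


sigma_a = sigma_f' * (2Nf)^b
2Nf = (sigma_a/sigma_f')^(1/b)
2Nf = (295/458)^(1/-0.059)
2Nf = 1729.9151
Nf = 865


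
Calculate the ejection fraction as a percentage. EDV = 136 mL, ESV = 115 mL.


SV = EDV - ESV = 136 - 115 = 21 mL
EF = SV/EDV * 100 = 21/136 * 100
EF = 15.44%


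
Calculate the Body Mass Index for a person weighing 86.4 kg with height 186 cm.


BMI = weight / height^2
height = 186 cm = 1.86 m
BMI = 86.4 / 1.86^2
BMI = 24.97 kg/m^2


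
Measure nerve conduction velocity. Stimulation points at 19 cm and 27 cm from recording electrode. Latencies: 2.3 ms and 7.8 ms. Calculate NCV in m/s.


Distance = (27 - 19) / 100 = 0.08 m
dt = (7.8 - 2.3) / 1000 = 0.0055 s
NCV = dist / dt = 14.55 m/s


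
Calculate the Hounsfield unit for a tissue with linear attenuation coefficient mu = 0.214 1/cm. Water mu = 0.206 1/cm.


HU = ((mu_tissue - mu_water) / mu_water) * 1000
HU = ((0.214 - 0.206) / 0.206) * 1000
HU = 38.83


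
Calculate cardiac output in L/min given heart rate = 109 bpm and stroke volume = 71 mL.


CO = HR * SV
CO = 109 * 71 / 1000
CO = 7.739 L/min


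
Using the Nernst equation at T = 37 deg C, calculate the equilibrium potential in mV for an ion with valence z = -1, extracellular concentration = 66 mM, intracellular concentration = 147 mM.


E = (RT/(zF)) * ln(C_out/C_in)
T = 37 + 273.15 = 310.15 K
E = (8.314 * 310.15 / (-1 * 96485)) * ln(66/147)
E = 21.4 mV


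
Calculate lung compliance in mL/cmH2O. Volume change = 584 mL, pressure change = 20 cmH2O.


C = dV / dP
C = 584 / 20
C = 29.2 mL/cmH2O


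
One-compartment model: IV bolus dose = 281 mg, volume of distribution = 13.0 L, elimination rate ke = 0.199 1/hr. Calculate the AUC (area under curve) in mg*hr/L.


C0 = Dose/Vd = 281/13.0 = 21.6154 mg/L
AUC = C0/ke = 21.6154/0.199
AUC = 108.6 mg*hr/L


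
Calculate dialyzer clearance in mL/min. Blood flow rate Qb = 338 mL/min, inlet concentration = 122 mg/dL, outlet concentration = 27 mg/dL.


K = Qb * (Cb_in - Cb_out) / Cb_in
K = 338 * (122 - 27) / 122
K = 263.2 mL/min


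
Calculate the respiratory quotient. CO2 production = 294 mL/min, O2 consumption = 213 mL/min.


RQ = VCO2 / VO2
RQ = 294 / 213
RQ = 1.38


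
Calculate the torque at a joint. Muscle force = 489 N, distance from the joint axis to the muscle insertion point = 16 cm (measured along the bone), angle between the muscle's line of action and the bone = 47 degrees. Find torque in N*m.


Torque = F * d * sin(theta)   (moment arm = d*sin(theta))
d = 16 cm = 0.16 m
Torque = 489 * 0.16 * sin(47)
Torque = 57.22 N*m


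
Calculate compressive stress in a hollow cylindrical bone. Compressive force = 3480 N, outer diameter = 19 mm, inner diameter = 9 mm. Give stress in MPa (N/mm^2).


A = pi*(r_o^2 - r_i^2)
r_o = 9.5 mm, r_i = 4.5 mm
A = 219.911 mm^2
sigma = F/A = 3480 / 219.911
sigma = 15.82 MPa


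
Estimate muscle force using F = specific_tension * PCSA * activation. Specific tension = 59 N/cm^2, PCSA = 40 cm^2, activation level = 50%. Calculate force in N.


F = sigma * PCSA * activation
F = 59 * 40 * 0.5
F = 1180 N


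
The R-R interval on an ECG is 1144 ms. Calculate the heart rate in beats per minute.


HR = 60 / RR_interval(s)
RR = 1144 ms = 1.144 s
HR = 60 / 1.144 = 52.45 bpm


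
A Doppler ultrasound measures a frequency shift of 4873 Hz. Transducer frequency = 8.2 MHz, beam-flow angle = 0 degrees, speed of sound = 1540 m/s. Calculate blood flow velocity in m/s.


v = fd * c / (2 * f0 * cos(theta))
v = 4873 * 1540 / (2 * 8.2000e+06 * cos(0))
v = 0.4576 m/s


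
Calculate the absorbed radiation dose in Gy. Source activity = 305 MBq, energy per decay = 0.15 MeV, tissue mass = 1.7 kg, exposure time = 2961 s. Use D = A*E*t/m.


A = 305 MBq = 3.0500e+08 Bq
E = 0.15 MeV = 2.403e-14 J
D = A*E*t/m = 3.0500e+08*2.403e-14*2961/1.7
D = 0.01277 Gy


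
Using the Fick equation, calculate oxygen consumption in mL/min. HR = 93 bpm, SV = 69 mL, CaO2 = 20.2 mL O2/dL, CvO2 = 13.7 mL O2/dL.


CO = HR*SV = 93*69/1000 = 6.417 L/min
a-v O2 diff = 20.2 - 13.7 = 6.5 mL/dL
VO2 = CO * (CaO2-CvO2) * 10 dL/L
VO2 = 6.417 * 6.5 * 10
VO2 = 417.1 mL/min


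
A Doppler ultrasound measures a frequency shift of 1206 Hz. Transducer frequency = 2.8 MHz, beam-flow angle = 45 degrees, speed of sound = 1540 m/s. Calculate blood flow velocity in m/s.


v = fd * c / (2 * f0 * cos(theta))
v = 1206 * 1540 / (2 * 2.8000e+06 * cos(45))
v = 0.469 m/s


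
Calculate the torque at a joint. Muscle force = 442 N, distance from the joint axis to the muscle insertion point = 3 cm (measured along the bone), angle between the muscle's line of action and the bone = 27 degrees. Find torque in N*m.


Torque = F * d * sin(theta)   (moment arm = d*sin(theta))
d = 3 cm = 0.03 m
Torque = 442 * 0.03 * sin(27)
Torque = 6.02 N*m


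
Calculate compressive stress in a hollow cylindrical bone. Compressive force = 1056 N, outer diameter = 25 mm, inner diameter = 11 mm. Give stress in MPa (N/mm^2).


A = pi*(r_o^2 - r_i^2)
r_o = 12.5 mm, r_i = 5.5 mm
A = 395.841 mm^2
sigma = F/A = 1056 / 395.841
sigma = 2.668 MPa


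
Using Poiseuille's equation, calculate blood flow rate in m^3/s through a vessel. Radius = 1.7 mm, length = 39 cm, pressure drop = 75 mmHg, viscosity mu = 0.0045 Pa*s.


Q = pi*r^4*dP / (8*mu*L)
r = 0.0017 m, L = 0.39 m
dP = 75 mmHg = 9999.15 Pa
Q = 1.8687e-05 m^3/s


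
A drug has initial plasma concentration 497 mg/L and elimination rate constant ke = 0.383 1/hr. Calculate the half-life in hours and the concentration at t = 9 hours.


t_half = ln(2) / ke = 0.693147 / 0.383 = 1.81 hr
C(t) = C0 * exp(-ke*t) = 497 * exp(-0.383*9)
C(9) = 15.82 mg/L


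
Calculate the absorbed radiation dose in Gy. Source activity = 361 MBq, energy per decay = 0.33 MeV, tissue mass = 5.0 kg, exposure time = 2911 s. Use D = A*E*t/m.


A = 361 MBq = 3.6100e+08 Bq
E = 0.33 MeV = 5.2866e-14 J
D = A*E*t/m = 3.6100e+08*5.2866e-14*2911/5.0
D = 0.01111 Gy


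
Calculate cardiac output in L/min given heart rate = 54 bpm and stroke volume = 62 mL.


CO = HR * SV
CO = 54 * 62 / 1000
CO = 3.348 L/min


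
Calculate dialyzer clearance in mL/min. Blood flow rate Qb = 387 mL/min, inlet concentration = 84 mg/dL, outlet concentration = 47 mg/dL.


K = Qb * (Cb_in - Cb_out) / Cb_in
K = 387 * (84 - 47) / 84
K = 170.5 mL/min


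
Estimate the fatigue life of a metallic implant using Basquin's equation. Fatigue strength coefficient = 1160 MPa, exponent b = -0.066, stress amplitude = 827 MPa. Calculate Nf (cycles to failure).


sigma_a = sigma_f' * (2Nf)^b
2Nf = (sigma_a/sigma_f')^(1/b)
2Nf = (827/1160)^(1/-0.066)
2Nf = 168.48169
Nf = 84.24


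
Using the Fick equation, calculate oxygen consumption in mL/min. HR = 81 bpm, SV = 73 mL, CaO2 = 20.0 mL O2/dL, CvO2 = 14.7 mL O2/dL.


CO = HR*SV = 81*73/1000 = 5.913 L/min
a-v O2 diff = 20.0 - 14.7 = 5.3 mL/dL
VO2 = CO * (CaO2-CvO2) * 10 dL/L
VO2 = 5.913 * 5.3 * 10
VO2 = 313.4 mL/min


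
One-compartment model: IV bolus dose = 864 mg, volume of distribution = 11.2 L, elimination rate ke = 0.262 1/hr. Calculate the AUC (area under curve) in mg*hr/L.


C0 = Dose/Vd = 864/11.2 = 77.1429 mg/L
AUC = C0/ke = 77.1429/0.262
AUC = 294.4 mg*hr/L


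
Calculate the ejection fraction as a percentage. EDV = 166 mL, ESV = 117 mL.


SV = EDV - ESV = 166 - 117 = 49 mL
EF = SV/EDV * 100 = 49/166 * 100
EF = 29.52%


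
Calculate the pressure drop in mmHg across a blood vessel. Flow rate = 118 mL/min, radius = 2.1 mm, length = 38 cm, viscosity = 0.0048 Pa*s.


dP = 8*mu*L*Q / (pi*r^4)
Q = 118 mL/min = 1.96667e-06 m^3/s
dP = 469.699 Pa = 469.699 / 133.322 mmHg = 3.523 mmHg


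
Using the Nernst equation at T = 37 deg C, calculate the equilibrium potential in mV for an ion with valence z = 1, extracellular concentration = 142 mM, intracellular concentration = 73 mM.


E = (RT/(zF)) * ln(C_out/C_in)
T = 37 + 273.15 = 310.15 K
E = (8.314 * 310.15 / (1 * 96485)) * ln(142/73)
E = 17.78 mV


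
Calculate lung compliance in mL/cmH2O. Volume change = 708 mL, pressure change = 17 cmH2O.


C = dV / dP
C = 708 / 17
C = 41.65 mL/cmH2O


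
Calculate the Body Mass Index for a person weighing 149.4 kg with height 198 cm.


BMI = weight / height^2
height = 198 cm = 1.98 m
BMI = 149.4 / 1.98^2
BMI = 38.11 kg/m^2


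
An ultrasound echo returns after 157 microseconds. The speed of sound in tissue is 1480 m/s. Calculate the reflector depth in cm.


depth = c * t / 2
t = 157 us = 1.5700e-04 s
depth = 1480 * 1.5700e-04 / 2
depth = 0.11618 m = 11.618 cm


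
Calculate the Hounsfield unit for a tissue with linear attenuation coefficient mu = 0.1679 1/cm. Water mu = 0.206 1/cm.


HU = ((mu_tissue - mu_water) / mu_water) * 1000
HU = ((0.1679 - 0.206) / 0.206) * 1000
HU = -185


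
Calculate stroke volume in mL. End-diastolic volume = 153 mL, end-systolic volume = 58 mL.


SV = EDV - ESV
SV = 153 - 58
SV = 95 mL


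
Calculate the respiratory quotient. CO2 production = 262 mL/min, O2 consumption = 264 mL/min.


RQ = VCO2 / VO2
RQ = 262 / 264
RQ = 0.9924


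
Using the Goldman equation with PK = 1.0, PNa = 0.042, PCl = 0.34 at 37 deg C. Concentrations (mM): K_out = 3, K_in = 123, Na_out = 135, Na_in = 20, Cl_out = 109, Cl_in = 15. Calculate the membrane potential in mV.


Vm = (RT/F)*ln((PK*Ko + PNa*Nao + PCl*Cli)/(PK*Ki + PNa*Nai + PCl*Clo))
Numer = 13.77, Denom = 160.9
Vm = -65.7 mV


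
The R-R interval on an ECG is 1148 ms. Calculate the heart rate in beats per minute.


HR = 60 / RR_interval(s)
RR = 1148 ms = 1.148 s
HR = 60 / 1.148 = 52.26 bpm


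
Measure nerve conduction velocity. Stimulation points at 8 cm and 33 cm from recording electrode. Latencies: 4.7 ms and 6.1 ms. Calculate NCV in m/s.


Distance = (33 - 8) / 100 = 0.25 m
dt = (6.1 - 4.7) / 1000 = 0.0014 s
NCV = dist / dt = 178.6 m/s


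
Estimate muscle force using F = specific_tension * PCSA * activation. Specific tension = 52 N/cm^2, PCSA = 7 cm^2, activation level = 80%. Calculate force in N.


F = sigma * PCSA * activation
F = 52 * 7 * 0.8
F = 291.2 N


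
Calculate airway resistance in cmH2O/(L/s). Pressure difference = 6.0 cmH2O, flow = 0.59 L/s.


R = dP / flow
R = 6.0 / 0.59
R = 10.17 cmH2O/(L/s)


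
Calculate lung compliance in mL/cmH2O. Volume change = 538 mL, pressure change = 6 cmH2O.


C = dV / dP
C = 538 / 6
C = 89.67 mL/cmH2O


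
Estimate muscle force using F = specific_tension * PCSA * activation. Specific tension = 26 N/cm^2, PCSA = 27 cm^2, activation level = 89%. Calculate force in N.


F = sigma * PCSA * activation
F = 26 * 27 * 0.89
F = 624.8 N


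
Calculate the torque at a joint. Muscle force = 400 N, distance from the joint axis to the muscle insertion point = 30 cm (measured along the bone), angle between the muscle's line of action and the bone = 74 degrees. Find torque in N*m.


Torque = F * d * sin(theta)   (moment arm = d*sin(theta))
d = 30 cm = 0.3 m
Torque = 400 * 0.3 * sin(74)
Torque = 115.4 N*m


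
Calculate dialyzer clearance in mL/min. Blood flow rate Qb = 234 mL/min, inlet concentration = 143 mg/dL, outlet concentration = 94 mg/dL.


K = Qb * (Cb_in - Cb_out) / Cb_in
K = 234 * (143 - 94) / 143
K = 80.18 mL/min


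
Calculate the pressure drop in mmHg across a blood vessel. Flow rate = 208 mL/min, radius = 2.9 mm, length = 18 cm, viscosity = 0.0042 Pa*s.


dP = 8*mu*L*Q / (pi*r^4)
Q = 208 mL/min = 3.46667e-06 m^3/s
dP = 94.3588 Pa = 94.3588 / 133.322 mmHg = 0.7078 mmHg


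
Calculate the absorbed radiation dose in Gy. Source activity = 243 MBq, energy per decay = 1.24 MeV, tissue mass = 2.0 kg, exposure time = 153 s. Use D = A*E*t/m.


A = 243 MBq = 2.4300e+08 Bq
E = 1.24 MeV = 1.98648e-13 J
D = A*E*t/m = 2.4300e+08*1.98648e-13*153/2.0
D = 0.003693 Gy


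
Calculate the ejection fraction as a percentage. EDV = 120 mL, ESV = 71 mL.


SV = EDV - ESV = 120 - 71 = 49 mL
EF = SV/EDV * 100 = 49/120 * 100
EF = 40.83%


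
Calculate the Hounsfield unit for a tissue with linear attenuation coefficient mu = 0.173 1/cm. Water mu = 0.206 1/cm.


HU = ((mu_tissue - mu_water) / mu_water) * 1000
HU = ((0.173 - 0.206) / 0.206) * 1000
HU = -160.2


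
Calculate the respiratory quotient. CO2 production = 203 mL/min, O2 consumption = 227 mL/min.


RQ = VCO2 / VO2
RQ = 203 / 227
RQ = 0.8943


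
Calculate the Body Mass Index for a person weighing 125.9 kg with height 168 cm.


BMI = weight / height^2
height = 168 cm = 1.68 m
BMI = 125.9 / 1.68^2
BMI = 44.61 kg/m^2


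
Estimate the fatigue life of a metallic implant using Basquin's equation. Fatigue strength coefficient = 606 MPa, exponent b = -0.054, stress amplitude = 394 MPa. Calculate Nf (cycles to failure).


sigma_a = sigma_f' * (2Nf)^b
2Nf = (sigma_a/sigma_f')^(1/b)
2Nf = (394/606)^(1/-0.054)
2Nf = 2900.8547
Nf = 1450


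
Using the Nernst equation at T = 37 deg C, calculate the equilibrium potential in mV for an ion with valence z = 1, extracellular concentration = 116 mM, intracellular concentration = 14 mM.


E = (RT/(zF)) * ln(C_out/C_in)
T = 37 + 273.15 = 310.15 K
E = (8.314 * 310.15 / (1 * 96485)) * ln(116/14)
E = 56.51 mV


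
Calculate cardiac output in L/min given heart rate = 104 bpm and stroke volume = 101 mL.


CO = HR * SV
CO = 104 * 101 / 1000
CO = 10.5 L/min


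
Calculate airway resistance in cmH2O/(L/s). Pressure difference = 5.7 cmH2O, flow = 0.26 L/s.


R = dP / flow
R = 5.7 / 0.26
R = 21.92 cmH2O/(L/s)


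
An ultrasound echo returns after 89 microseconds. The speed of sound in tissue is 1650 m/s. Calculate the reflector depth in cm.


depth = c * t / 2
t = 89 us = 8.9000e-05 s
depth = 1650 * 8.9000e-05 / 2
depth = 0.073425 m = 7.3425 cm


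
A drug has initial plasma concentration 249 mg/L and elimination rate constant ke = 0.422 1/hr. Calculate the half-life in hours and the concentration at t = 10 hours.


t_half = ln(2) / ke = 0.693147 / 0.422 = 1.643 hr
C(t) = C0 * exp(-ke*t) = 249 * exp(-0.422*10)
C(10) = 3.66 mg/L


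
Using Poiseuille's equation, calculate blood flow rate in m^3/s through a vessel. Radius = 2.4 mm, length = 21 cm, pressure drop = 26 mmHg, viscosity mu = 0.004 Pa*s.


Q = pi*r^4*dP / (8*mu*L)
r = 0.0024 m, L = 0.21 m
dP = 26 mmHg = 3466.372 Pa
Q = 5.3765e-05 m^3/s


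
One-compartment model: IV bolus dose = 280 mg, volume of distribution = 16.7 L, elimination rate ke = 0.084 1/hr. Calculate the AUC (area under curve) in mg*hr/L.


C0 = Dose/Vd = 280/16.7 = 16.7665 mg/L
AUC = C0/ke = 16.7665/0.084
AUC = 199.6 mg*hr/L


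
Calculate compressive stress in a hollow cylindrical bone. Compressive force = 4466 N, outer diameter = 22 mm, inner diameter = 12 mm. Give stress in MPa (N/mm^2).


A = pi*(r_o^2 - r_i^2)
r_o = 11 mm, r_i = 6 mm
A = 267.035 mm^2
sigma = F/A = 4466 / 267.035
sigma = 16.72 MPa


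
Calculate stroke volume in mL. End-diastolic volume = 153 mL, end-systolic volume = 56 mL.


SV = EDV - ESV
SV = 153 - 56
SV = 97 mL


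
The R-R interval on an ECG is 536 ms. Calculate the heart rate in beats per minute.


HR = 60 / RR_interval(s)
RR = 536 ms = 0.536 s
HR = 60 / 0.536 = 111.9 bpm


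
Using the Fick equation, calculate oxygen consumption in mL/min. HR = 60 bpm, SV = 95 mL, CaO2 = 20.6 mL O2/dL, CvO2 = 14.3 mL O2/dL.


CO = HR*SV = 60*95/1000 = 5.7 L/min
a-v O2 diff = 20.6 - 14.3 = 6.3 mL/dL
VO2 = CO * (CaO2-CvO2) * 10 dL/L
VO2 = 5.7 * 6.3 * 10
VO2 = 359.1 mL/min


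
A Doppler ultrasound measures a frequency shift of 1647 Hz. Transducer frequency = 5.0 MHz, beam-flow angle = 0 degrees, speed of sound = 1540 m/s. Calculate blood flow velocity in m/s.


v = fd * c / (2 * f0 * cos(theta))
v = 1647 * 1540 / (2 * 5.0000e+06 * cos(0))
v = 0.2536 m/s


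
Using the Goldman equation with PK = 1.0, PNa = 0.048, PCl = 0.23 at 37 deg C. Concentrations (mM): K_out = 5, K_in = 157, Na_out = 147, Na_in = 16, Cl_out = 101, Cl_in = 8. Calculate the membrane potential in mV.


Vm = (RT/F)*ln((PK*Ko + PNa*Nao + PCl*Cli)/(PK*Ki + PNa*Nai + PCl*Clo))
Numer = 13.896, Denom = 180.998
Vm = -68.6 mV


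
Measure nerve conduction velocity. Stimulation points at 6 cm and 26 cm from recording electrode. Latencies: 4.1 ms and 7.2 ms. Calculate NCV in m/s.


Distance = (26 - 6) / 100 = 0.2 m
dt = (7.2 - 4.1) / 1000 = 0.0031 s
NCV = dist / dt = 64.52 m/s


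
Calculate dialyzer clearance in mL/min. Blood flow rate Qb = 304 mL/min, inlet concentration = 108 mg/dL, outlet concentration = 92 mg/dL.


K = Qb * (Cb_in - Cb_out) / Cb_in
K = 304 * (108 - 92) / 108
K = 45.04 mL/min


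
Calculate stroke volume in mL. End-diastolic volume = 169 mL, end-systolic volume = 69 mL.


SV = EDV - ESV
SV = 169 - 69
SV = 100 mL


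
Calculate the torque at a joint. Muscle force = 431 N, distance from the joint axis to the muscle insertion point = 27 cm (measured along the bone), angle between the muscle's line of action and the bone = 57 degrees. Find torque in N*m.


Torque = F * d * sin(theta)   (moment arm = d*sin(theta))
d = 27 cm = 0.27 m
Torque = 431 * 0.27 * sin(57)
Torque = 97.6 N*m


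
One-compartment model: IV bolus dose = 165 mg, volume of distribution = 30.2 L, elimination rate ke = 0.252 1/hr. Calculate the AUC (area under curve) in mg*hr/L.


C0 = Dose/Vd = 165/30.2 = 5.46358 mg/L
AUC = C0/ke = 5.46358/0.252
AUC = 21.68 mg*hr/L


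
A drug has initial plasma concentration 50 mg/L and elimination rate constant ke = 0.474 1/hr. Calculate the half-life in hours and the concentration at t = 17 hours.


t_half = ln(2) / ke = 0.693147 / 0.474 = 1.462 hr
C(t) = C0 * exp(-ke*t) = 50 * exp(-0.474*17)
C(17) = 0.01583 mg/L


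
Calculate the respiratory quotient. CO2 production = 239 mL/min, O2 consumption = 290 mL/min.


RQ = VCO2 / VO2
RQ = 239 / 290
RQ = 0.8241


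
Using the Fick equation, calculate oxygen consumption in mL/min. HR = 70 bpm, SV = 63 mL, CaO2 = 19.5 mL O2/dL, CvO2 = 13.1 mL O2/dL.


CO = HR*SV = 70*63/1000 = 4.41 L/min
a-v O2 diff = 19.5 - 13.1 = 6.4 mL/dL
VO2 = CO * (CaO2-CvO2) * 10 dL/L
VO2 = 4.41 * 6.4 * 10
VO2 = 282.2 mL/min


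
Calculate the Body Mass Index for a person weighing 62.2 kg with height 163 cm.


BMI = weight / height^2
height = 163 cm = 1.63 m
BMI = 62.2 / 1.63^2
BMI = 23.41 kg/m^2


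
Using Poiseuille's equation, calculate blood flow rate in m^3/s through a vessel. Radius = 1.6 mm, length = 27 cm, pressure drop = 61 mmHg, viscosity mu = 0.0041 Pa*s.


Q = pi*r^4*dP / (8*mu*L)
r = 0.0016 m, L = 0.27 m
dP = 61 mmHg = 8132.642 Pa
Q = 1.8907e-05 m^3/s


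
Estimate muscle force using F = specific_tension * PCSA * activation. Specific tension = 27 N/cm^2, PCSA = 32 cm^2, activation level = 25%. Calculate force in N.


F = sigma * PCSA * activation
F = 27 * 32 * 0.25
F = 216 N


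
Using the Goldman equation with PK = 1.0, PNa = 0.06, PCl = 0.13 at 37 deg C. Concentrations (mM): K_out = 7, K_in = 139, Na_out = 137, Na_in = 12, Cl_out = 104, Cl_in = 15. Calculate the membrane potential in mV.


Vm = (RT/F)*ln((PK*Ko + PNa*Nao + PCl*Cli)/(PK*Ki + PNa*Nai + PCl*Clo))
Numer = 17.17, Denom = 153.24
Vm = -58.5 mV


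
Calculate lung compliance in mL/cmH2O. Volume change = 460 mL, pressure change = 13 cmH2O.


C = dV / dP
C = 460 / 13
C = 35.38 mL/cmH2O


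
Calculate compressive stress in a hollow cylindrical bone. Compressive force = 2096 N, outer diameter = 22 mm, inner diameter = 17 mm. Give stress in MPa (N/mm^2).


A = pi*(r_o^2 - r_i^2)
r_o = 11 mm, r_i = 8.5 mm
A = 153.153 mm^2
sigma = F/A = 2096 / 153.153
sigma = 13.69 MPa


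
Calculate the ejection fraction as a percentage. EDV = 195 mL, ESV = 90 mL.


SV = EDV - ESV = 195 - 90 = 105 mL
EF = SV/EDV * 100 = 105/195 * 100
EF = 53.85%


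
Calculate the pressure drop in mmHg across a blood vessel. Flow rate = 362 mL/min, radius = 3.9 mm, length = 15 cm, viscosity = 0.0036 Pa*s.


dP = 8*mu*L*Q / (pi*r^4)
Q = 362 mL/min = 6.03333e-06 m^3/s
dP = 35.8618 Pa = 35.8618 / 133.322 mmHg = 0.269 mmHg


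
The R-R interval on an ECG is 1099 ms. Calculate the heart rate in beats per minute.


HR = 60 / RR_interval(s)
RR = 1099 ms = 1.099 s
HR = 60 / 1.099 = 54.6 bpm


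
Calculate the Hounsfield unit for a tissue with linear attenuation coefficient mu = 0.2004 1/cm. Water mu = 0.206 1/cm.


HU = ((mu_tissue - mu_water) / mu_water) * 1000
HU = ((0.2004 - 0.206) / 0.206) * 1000
HU = -27.18


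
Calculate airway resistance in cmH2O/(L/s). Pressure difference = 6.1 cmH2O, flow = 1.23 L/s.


R = dP / flow
R = 6.1 / 1.23
R = 4.959 cmH2O/(L/s)


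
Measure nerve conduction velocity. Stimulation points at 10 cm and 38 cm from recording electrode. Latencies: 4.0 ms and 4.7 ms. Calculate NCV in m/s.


Distance = (38 - 10) / 100 = 0.28 m
dt = (4.7 - 4.0) / 1000 = 7.0000e-04 s
NCV = dist / dt = 400 m/s


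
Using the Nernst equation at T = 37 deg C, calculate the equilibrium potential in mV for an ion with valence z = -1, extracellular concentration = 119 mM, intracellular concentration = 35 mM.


E = (RT/(zF)) * ln(C_out/C_in)
T = 37 + 273.15 = 310.15 K
E = (8.314 * 310.15 / (-1 * 96485)) * ln(119/35)
E = -32.71 mV


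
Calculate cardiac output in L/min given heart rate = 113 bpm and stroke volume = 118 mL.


CO = HR * SV
CO = 113 * 118 / 1000
CO = 13.33 L/min


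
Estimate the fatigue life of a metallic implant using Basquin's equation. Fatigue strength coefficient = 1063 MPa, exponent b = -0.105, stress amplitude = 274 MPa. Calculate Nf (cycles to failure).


sigma_a = sigma_f' * (2Nf)^b
2Nf = (sigma_a/sigma_f')^(1/b)
2Nf = (274/1063)^(1/-0.105)
2Nf = 404999.33
Nf = 2.025e+05


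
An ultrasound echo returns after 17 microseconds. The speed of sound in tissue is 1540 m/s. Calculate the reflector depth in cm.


depth = c * t / 2
t = 17 us = 1.7000e-05 s
depth = 1540 * 1.7000e-05 / 2
depth = 0.01309 m = 1.309 cm


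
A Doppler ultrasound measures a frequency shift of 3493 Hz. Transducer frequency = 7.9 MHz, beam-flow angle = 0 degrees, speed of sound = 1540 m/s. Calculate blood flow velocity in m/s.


v = fd * c / (2 * f0 * cos(theta))
v = 3493 * 1540 / (2 * 7.9000e+06 * cos(0))
v = 0.3405 m/s


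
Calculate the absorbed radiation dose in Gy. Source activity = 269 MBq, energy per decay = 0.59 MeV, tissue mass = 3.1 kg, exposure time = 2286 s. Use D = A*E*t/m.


A = 269 MBq = 2.6900e+08 Bq
E = 0.59 MeV = 9.4518e-14 J
D = A*E*t/m = 2.6900e+08*9.4518e-14*2286/3.1
D = 0.01875 Gy


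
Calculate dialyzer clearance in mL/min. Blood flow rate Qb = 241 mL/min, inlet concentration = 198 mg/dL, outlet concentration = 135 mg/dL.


K = Qb * (Cb_in - Cb_out) / Cb_in
K = 241 * (198 - 135) / 198
K = 76.68 mL/min


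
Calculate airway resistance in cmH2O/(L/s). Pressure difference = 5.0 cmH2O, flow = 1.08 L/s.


R = dP / flow
R = 5.0 / 1.08
R = 4.63 cmH2O/(L/s)


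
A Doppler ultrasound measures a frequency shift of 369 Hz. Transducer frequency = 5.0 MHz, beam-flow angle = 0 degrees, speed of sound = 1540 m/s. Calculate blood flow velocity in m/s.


v = fd * c / (2 * f0 * cos(theta))
v = 369 * 1540 / (2 * 5.0000e+06 * cos(0))
v = 0.05683 m/s


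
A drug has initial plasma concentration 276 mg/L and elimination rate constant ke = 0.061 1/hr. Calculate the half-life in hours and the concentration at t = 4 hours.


t_half = ln(2) / ke = 0.693147 / 0.061 = 11.36 hr
C(t) = C0 * exp(-ke*t) = 276 * exp(-0.061*4)
C(4) = 216.2 mg/L


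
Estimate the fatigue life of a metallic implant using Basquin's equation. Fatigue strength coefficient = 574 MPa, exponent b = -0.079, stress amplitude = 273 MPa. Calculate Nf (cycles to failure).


sigma_a = sigma_f' * (2Nf)^b
2Nf = (sigma_a/sigma_f')^(1/b)
2Nf = (273/574)^(1/-0.079)
2Nf = 12174.005
Nf = 6087


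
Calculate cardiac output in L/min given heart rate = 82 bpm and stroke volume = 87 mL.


CO = HR * SV
CO = 82 * 87 / 1000
CO = 7.134 L/min


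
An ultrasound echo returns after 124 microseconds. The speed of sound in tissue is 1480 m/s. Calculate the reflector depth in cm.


depth = c * t / 2
t = 124 us = 1.2400e-04 s
depth = 1480 * 1.2400e-04 / 2
depth = 0.09176 m = 9.176 cm


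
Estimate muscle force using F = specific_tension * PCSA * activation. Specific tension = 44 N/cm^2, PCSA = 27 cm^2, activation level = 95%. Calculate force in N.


F = sigma * PCSA * activation
F = 44 * 27 * 0.95
F = 1129 N


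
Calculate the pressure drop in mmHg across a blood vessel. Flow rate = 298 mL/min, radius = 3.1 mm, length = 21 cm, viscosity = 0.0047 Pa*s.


dP = 8*mu*L*Q / (pi*r^4)
Q = 298 mL/min = 4.96667e-06 m^3/s
dP = 135.169 Pa = 135.169 / 133.322 mmHg = 1.014 mmHg


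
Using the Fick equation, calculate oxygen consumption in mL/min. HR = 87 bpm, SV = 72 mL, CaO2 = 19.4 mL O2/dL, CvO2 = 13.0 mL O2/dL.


CO = HR*SV = 87*72/1000 = 6.264 L/min
a-v O2 diff = 19.4 - 13.0 = 6.4 mL/dL
VO2 = CO * (CaO2-CvO2) * 10 dL/L
VO2 = 6.264 * 6.4 * 10
VO2 = 400.9 mL/min


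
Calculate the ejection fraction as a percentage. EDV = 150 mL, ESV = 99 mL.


SV = EDV - ESV = 150 - 99 = 51 mL
EF = SV/EDV * 100 = 51/150 * 100
EF = 34%


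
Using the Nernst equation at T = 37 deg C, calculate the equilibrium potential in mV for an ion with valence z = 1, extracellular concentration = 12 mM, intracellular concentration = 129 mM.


E = (RT/(zF)) * ln(C_out/C_in)
T = 37 + 273.15 = 310.15 K
E = (8.314 * 310.15 / (1 * 96485)) * ln(12/129)
E = -63.47 mV


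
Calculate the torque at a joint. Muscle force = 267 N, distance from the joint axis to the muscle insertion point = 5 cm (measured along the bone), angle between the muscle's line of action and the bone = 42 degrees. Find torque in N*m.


Torque = F * d * sin(theta)   (moment arm = d*sin(theta))
d = 5 cm = 0.05 m
Torque = 267 * 0.05 * sin(42)
Torque = 8.933 N*m


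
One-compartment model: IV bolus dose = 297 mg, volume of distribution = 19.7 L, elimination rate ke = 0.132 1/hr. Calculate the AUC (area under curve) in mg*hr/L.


C0 = Dose/Vd = 297/19.7 = 15.0761 mg/L
AUC = C0/ke = 15.0761/0.132
AUC = 114.2 mg*hr/L


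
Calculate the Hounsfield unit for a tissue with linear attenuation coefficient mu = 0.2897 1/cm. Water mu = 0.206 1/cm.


HU = ((mu_tissue - mu_water) / mu_water) * 1000
HU = ((0.2897 - 0.206) / 0.206) * 1000
HU = 406.3


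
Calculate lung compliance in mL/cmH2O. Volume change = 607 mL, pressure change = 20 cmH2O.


C = dV / dP
C = 607 / 20
C = 30.35 mL/cmH2O


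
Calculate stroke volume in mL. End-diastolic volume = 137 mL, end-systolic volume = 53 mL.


SV = EDV - ESV
SV = 137 - 53
SV = 84 mL


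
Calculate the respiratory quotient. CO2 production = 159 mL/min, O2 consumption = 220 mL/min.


RQ = VCO2 / VO2
RQ = 159 / 220
RQ = 0.7227


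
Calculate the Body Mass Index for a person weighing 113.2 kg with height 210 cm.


BMI = weight / height^2
height = 210 cm = 2.1 m
BMI = 113.2 / 2.1^2
BMI = 25.67 kg/m^2
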